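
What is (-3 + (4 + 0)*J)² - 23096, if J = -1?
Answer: -23047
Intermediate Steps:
(-3 + (4 + 0)*J)² - 23096 = (-3 + (4 + 0)*(-1))² - 23096 = (-3 + 4*(-1))² - 23096 = (-3 - 4)² - 23096 = (-7)² - 23096 = 49 - 23096 = -23047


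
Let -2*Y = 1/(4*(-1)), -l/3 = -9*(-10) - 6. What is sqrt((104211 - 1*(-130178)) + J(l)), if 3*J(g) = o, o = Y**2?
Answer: sqrt(135008067)/24 ≈ 484.14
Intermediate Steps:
l = -252 (l = -3*(-9*(-10) - 6) = -3*(90 - 6) = -3*84 = -252)
Y = 1/8 (Y = -1/(2*(4*(-1))) = -1/2/(-4) = -1/2*(-1/4) = 1/8 ≈ 0.12500)
o = 1/64 (o = (1/8)**2 = 1/64 ≈ 0.015625)
J(g) = 1/192 (J(g) = (1/3)*(1/64) = 1/192)
sqrt((104211 - 1*(-130178)) + J(l)) = sqrt((104211 - 1*(-130178)) + 1/192) = sqrt((104211 + 130178) + 1/192) = sqrt(234389 + 1/192) = sqrt(45002689/192) = sqrt(135008067)/24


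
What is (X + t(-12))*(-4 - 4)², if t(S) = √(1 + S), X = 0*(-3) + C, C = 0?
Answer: 64*I*√11 ≈ 212.26*I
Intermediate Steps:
X = 0 (X = 0*(-3) + 0 = 0 + 0 = 0)
(X + t(-12))*(-4 - 4)² = (0 + √(1 - 12))*(-4 - 4)² = (0 + √(-11))*(-8)² = (0 + I*√11)*64 = (I*√11)*64 = 64*I*√11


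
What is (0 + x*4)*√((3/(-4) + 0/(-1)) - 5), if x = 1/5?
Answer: 2*I*√23/5 ≈ 1.9183*I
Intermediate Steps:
x = ⅕ ≈ 0.20000
(0 + x*4)*√((3/(-4) + 0/(-1)) - 5) = (0 + (⅕)*4)*√((3/(-4) + 0/(-1)) - 5) = (0 + ⅘)*√((3*(-¼) + 0*(-1)) - 5) = 4*√((-¾ + 0) - 5)/5 = 4*√(-¾ - 5)/5 = 4*√(-23/4)/5 = 4*(I*√23/2)/5 = 2*I*√23/5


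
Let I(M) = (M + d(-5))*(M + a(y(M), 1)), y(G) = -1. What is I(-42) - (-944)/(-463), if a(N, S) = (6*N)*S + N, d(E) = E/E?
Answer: 929223/463 ≈ 2007.0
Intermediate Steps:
d(E) = 1
a(N, S) = N + 6*N*S (a(N, S) = 6*N*S + N = N + 6*N*S)
I(M) = (1 + M)*(-7 + M) (I(M) = (M + 1)*(M - (1 + 6*1)) = (1 + M)*(M - (1 + 6)) = (1 + M)*(M - 1*7) = (1 + M)*(M - 7) = (1 + M)*(-7 + M))
I(-42) - (-944)/(-463) = (-7 + (-42)² - 6*(-42)) - (-944)/(-463) = (-7 + 1764 + 252) - (-944)*(-1)/463 = 2009 - 1*944/463 = 2009 - 944/463 = 929223/463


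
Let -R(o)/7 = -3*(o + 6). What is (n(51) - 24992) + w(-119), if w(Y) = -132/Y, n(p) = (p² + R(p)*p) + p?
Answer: 4606265/119 ≈ 38708.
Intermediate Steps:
R(o) = 126 + 21*o (R(o) = -(-21)*(o + 6) = -(-21)*(6 + o) = -7*(-18 - 3*o) = 126 + 21*o)
n(p) = p + p² + p*(126 + 21*p) (n(p) = (p² + (126 + 21*p)*p) + p = (p² + p*(126 + 21*p)) + p = p + p² + p*(126 + 21*p))
(n(51) - 24992) + w(-119) = (51*(127 + 22*51) - 24992) - 132/(-119) = (51*(127 + 1122) - 24992) - 132*(-1/119) = (51*1249 - 24992) + 132/119 = (63699 - 24992) + 132/119 = 38707 + 132/119 = 4606265/119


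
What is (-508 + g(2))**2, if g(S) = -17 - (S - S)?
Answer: 275625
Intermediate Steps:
g(S) = -17 (g(S) = -17 - 1*0 = -17 + 0 = -17)
(-508 + g(2))**2 = (-508 - 17)**2 = (-525)**2 = 275625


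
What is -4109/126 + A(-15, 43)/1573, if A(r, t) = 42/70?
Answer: -4616701/141570 ≈ -32.611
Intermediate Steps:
A(r, t) = 3/5 (A(r, t) = 42*(1/70) = 3/5)
-4109/126 + A(-15, 43)/1573 = -4109/126 + (3/5)/1573 = -4109*1/126 + (3/5)*(1/1573) = -587/18 + 3/7865 = -4616701/141570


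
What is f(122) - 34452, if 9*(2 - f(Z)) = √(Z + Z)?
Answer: -34450 - 2*√61/9 ≈ -34452.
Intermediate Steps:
f(Z) = 2 - √2*√Z/9 (f(Z) = 2 - √(Z + Z)/9 = 2 - √2*√Z/9)
f(122) - 34452 = (2 - √2*√122/9) - 34452 = (2 - 2*√61/9) - 34452 = -34450 - 2*√61/9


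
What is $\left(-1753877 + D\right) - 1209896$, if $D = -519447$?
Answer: $-3483220$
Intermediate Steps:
$\left(-1753877 + D\right) - 1209896 = \left(-1753877 - 519447\right) - 1209896 = -2273324 - 1209896 = -3483220$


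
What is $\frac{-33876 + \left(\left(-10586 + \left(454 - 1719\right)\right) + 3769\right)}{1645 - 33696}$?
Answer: $\frac{41958}{32051} \approx 1.3091$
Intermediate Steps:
$\frac{-33876 + \left(\left(-10586 + \left(454 - 1719\right)\right) + 3769\right)}{1645 - 33696} = \frac{-33876 + \left(\left(-10586 - 1265\right) + 3769\right)}{-32051} = \left(-33876 + \left(-11851 + 3769\right)\right) \left(- \frac{1}{32051}\right) = \left(-33876 - 8082\right) \left(- \frac{1}{32051}\right) = \left(-41958\right) \left(- \frac{1}{32051}\right) = \frac{41958}{32051}$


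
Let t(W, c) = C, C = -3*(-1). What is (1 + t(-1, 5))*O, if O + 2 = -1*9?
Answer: -44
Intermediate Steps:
C = 3
O = -11 (O = -2 - 1*9 = -2 - 9 = -11)
t(W, c) = 3
(1 + t(-1, 5))*O = (1 + 3)*(-11) = 4*(-11) = -44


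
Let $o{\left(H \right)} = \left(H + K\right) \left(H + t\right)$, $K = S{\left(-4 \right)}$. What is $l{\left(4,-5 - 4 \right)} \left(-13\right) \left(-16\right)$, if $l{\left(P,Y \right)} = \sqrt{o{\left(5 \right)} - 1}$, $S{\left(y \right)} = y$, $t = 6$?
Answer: $208 \sqrt{10} \approx 657.75$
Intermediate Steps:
$K = -4$
$o{\left(H \right)} = \left(-4 + H\right) \left(6 + H\right)$ ($o{\left(H \right)} = \left(H - 4\right) \left(H + 6\right) = \left(-4 + H\right) \left(6 + H\right)$)
$l{\left(P,Y \right)} = \sqrt{10}$ ($l{\left(P,Y \right)} = \sqrt{\left(-24 + 5^{2} + 2 \cdot 5\right) - 1} = \sqrt{\left(-24 + 25 + 10\right) - 1} = \sqrt{11 - 1} = \sqrt{10}$)
$l{\left(4,-5 - 4 \right)} \left(-13\right) \left(-16\right) = \sqrt{10} \left(-13\right) \left(-16\right) = - 13 \sqrt{10} \left(-16\right) = 208 \sqrt{10}$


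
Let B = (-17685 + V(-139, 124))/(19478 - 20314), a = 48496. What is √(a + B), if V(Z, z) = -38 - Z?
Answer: 14*√10812615/209 ≈ 220.27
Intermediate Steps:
B = 4396/209 (B = (-17685 + (-38 - 1*(-139)))/(19478 - 20314) = (-17685 + (-38 + 139))/(-836) = (-17685 + 101)*(-1/836) = -17584*(-1/836) = 4396/209 ≈ 21.033)
√(a + B) = √(48496 + 4396/209) = √(10140060/209) = 14*√10812615/209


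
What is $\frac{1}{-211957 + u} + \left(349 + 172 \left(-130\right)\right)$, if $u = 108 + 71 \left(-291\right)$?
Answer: $- \frac{5117777611}{232510} \approx -22011.0$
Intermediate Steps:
$u = -20553$ ($u = 108 - 20661 = -20553$)
$\frac{1}{-211957 + u} + \left(349 + 172 \left(-130\right)\right) = \frac{1}{-211957 - 20553} + \left(349 + 172 \left(-130\right)\right) = \frac{1}{-232510} + \left(349 - 22360\right) = - \frac{1}{232510} - 22011 = - \frac{5117777611}{232510}$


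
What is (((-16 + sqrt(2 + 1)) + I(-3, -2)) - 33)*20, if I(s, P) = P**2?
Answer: -900 + 20*sqrt(3) ≈ -865.36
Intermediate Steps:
(((-16 + sqrt(2 + 1)) + I(-3, -2)) - 33)*20 = (((-16 + sqrt(2 + 1)) + (-2)**2) - 33)*20 = (((-16 + sqrt(3)) + 4) - 33)*20 = ((-12 + sqrt(3)) - 33)*20 = (-45 + sqrt(3))*20 = -900 + 20*sqrt(3)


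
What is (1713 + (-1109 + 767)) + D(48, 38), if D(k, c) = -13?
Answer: 1358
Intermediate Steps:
(1713 + (-1109 + 767)) + D(48, 38) = (1713 + (-1109 + 767)) - 13 = (1713 - 342) - 13 = 1371 - 13 = 1358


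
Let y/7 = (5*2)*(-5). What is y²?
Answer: 122500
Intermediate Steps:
y = -350 (y = 7*((5*2)*(-5)) = 7*(10*(-5)) = 7*(-50) = -350)
y² = (-350)² = 122500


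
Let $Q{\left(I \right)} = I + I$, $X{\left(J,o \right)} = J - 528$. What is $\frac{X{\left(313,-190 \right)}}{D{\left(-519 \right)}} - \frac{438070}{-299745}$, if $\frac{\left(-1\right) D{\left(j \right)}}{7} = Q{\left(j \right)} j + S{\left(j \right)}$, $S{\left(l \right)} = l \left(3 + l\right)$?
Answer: $\frac{54961519087}{37605887802} \approx 1.4615$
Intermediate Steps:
$X{\left(J,o \right)} = -528 + J$
$Q{\left(I \right)} = 2 I$
$D{\left(j \right)} = - 14 j^{2} - 7 j \left(3 + j\right)$ ($D{\left(j \right)} = - 7 \left(2 j j + j \left(3 + j\right)\right) = - 7 \left(2 j^{2} + j \left(3 + j\right)\right) = - 14 j^{2} - 7 j \left(3 + j\right)$)
$\frac{X{\left(313,-190 \right)}}{D{\left(-519 \right)}} - \frac{438070}{-299745} = \frac{-528 + 313}{21 \left(-519\right) \left(-1 - -519\right)} - \frac{438070}{-299745} = - \frac{215}{21 \left(-519\right) \left(-1 + 519\right)} - - \frac{87614}{59949} = - \frac{215}{21 \left(-519\right) 518} + \frac{87614}{59949} = - \frac{215}{-5645682} + \frac{87614}{59949} = \left(-215\right) \left(- \frac{1}{5645682}\right) + \frac{87614}{59949} = \frac{215}{5645682} + \frac{87614}{59949} = \frac{54961519087}{37605887802}$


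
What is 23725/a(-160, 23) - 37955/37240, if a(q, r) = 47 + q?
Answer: -177561583/841624 ≈ -210.97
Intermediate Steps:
23725/a(-160, 23) - 37955/37240 = 23725/(47 - 160) - 37955/37240 = 23725/(-113) - 37955*1/37240 = 23725*(-1/113) - 7591/7448 = -23725/113 - 7591/7448 = -177561583/841624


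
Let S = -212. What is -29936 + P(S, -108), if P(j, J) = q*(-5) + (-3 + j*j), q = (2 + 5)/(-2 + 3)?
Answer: 14970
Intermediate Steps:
q = 7 (q = 7/1 = 7*1 = 7)
P(j, J) = -38 + j² (P(j, J) = 7*(-5) + (-3 + j*j) = -35 + (-3 + j²) = -38 + j²)
-29936 + P(S, -108) = -29936 + (-38 + (-212)²) = -29936 + (-38 + 44944) = -29936 + 44906 = 14970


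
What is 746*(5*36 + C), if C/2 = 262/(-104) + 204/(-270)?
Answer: 75695501/585 ≈ 1.2939e+5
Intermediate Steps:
C = -7663/1170 (C = 2*(262/(-104) + 204/(-270)) = 2*(262*(-1/104) + 204*(-1/270)) = 2*(-131/52 - 34/45) = 2*(-7663/2340) = -7663/1170 ≈ -6.5496)
746*(5*36 + C) = 746*(5*36 - 7663/1170) = 746*(180 - 7663/1170) = 746*(202937/1170) = 75695501/585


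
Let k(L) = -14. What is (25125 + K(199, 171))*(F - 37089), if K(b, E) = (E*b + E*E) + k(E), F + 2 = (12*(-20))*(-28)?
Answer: -2684219351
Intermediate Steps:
F = 6718 (F = -2 + (12*(-20))*(-28) = -2 - 240*(-28) = -2 + 6720 = 6718)
K(b, E) = -14 + E² + E*b (K(b, E) = (E*b + E*E) - 14 = (E*b + E²) - 14 = (E² + E*b) - 14 = -14 + E² + E*b)
(25125 + K(199, 171))*(F - 37089) = (25125 + (-14 + 171² + 171*199))*(6718 - 37089) = (25125 + (-14 + 29241 + 34029))*(-30371) = (25125 + 63256)*(-30371) = 88381*(-30371) = -2684219351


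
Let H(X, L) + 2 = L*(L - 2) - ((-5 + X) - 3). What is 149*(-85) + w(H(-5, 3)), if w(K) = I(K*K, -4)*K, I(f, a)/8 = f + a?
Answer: 8839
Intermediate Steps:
I(f, a) = 8*a + 8*f (I(f, a) = 8*(f + a) = 8*(a + f) = 8*a + 8*f)
H(X, L) = 6 - X + L*(-2 + L) (H(X, L) = -2 + (L*(L - 2) - ((-5 + X) - 3)) = -2 + (L*(-2 + L) - (-8 + X)) = -2 + (L*(-2 + L) + (8 - X)) = -2 + (8 - X + L*(-2 + L)) = 6 - X + L*(-2 + L))
w(K) = K*(-32 + 8*K²) (w(K) = (8*(-4) + 8*(K*K))*K = (-32 + 8*K²)*K = K*(-32 + 8*K²))
149*(-85) + w(H(-5, 3)) = 149*(-85) + 8*(6 + 3² - 1*(-5) - 2*3)*(-4 + (6 + 3² - 1*(-5) - 2*3)²) = -12665 + 8*(6 + 9 + 5 - 6)*(-4 + (6 + 9 + 5 - 6)²) = -12665 + 8*14*(-4 + 14²) = -12665 + 8*14*(-4 + 196) = -12665 + 8*14*192 = -12665 + 21504 = 8839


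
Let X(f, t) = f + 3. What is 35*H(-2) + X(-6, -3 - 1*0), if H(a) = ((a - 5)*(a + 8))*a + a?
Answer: 2867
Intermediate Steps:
H(a) = a + a*(-5 + a)*(8 + a) (H(a) = ((-5 + a)*(8 + a))*a + a = a*(-5 + a)*(8 + a) + a = a + a*(-5 + a)*(8 + a))
X(f, t) = 3 + f
35*H(-2) + X(-6, -3 - 1*0) = 35*(-2*(-39 + (-2)² + 3*(-2))) + (3 - 6) = 35*(-2*(-39 + 4 - 6)) - 3 = 35*(-2*(-41)) - 3 = 35*82 - 3 = 2870 - 3 = 2867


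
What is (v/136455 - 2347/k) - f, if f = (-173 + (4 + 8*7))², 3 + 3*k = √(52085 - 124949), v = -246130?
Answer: -313551911612/24552803 + 9388*I*√506/8097 ≈ -12771.0 + 26.081*I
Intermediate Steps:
k = -1 + 4*I*√506 (k = -1 + √(52085 - 124949)/3 = -1 + √(-72864)/3 = -1 + (12*I*√506)/3 = -1 + 4*I*√506 ≈ -1.0 + 89.978*I)
f = 12769 (f = (-173 + (4 + 56))² = (-173 + 60)² = (-113)² = 12769)
(v/136455 - 2347/k) - f = (-246130/136455 - 2347/(-1 + 4*I*√506)) - 1*12769 = (-246130*1/136455 - 2347/(-1 + 4*I*√506)) - 12769 = (-49226/27291 - 2347/(-1 + 4*I*√506)) - 12769 = -348528005/27291 - 2347/(-1 + 4*I*√506)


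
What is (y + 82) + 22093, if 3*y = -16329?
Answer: 16732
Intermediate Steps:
y = -5443 (y = (⅓)*(-16329) = -5443)
(y + 82) + 22093 = (-5443 + 82) + 22093 = -5361 + 22093 = 16732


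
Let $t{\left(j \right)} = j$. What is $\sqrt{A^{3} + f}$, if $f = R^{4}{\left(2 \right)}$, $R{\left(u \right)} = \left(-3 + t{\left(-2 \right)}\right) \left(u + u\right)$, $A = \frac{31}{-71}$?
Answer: $\frac{\sqrt{4065866844839}}{5041} \approx 400.0$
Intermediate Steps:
$A = - \frac{31}{71}$ ($A = 31 \left(- \frac{1}{71}\right) = - \frac{31}{71} \approx -0.43662$)
$R{\left(u \right)} = - 10 u$ ($R{\left(u \right)} = \left(-3 - 2\right) \left(u + u\right) = - 5 \cdot 2 u = - 10 u$)
$f = 160000$ ($f = \left(\left(-10\right) 2\right)^{4} = \left(-20\right)^{4} = 160000$)
$\sqrt{A^{3} + f} = \sqrt{\left(- \frac{31}{71}\right)^{3} + 160000} = \sqrt{- \frac{29791}{357911} + 160000} = \sqrt{\frac{57265730209}{357911}} = \frac{\sqrt{4065866844839}}{5041}$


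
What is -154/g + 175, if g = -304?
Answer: 26677/152 ≈ 175.51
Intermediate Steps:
-154/g + 175 = -154/(-304) + 175 = -154*(-1/304) + 175 = 77/152 + 175 = 26677/152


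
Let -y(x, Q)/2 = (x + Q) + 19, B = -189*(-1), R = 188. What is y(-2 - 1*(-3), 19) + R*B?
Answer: 35454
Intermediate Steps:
B = 189
y(x, Q) = -38 - 2*Q - 2*x (y(x, Q) = -2*((x + Q) + 19) = -2*((Q + x) + 19) = -2*(19 + Q + x) = -38 - 2*Q - 2*x)
y(-2 - 1*(-3), 19) + R*B = (-38 - 2*19 - 2*(-2 - 1*(-3))) + 188*189 = (-38 - 38 - 2*(-2 + 3)) + 35532 = (-38 - 38 - 2*1) + 35532 = (-38 - 38 - 2) + 35532 = -78 + 35532 = 35454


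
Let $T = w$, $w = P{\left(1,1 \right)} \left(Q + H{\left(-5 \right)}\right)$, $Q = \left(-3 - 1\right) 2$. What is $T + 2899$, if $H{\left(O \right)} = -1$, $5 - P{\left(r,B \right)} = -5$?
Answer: $2809$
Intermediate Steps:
$P{\left(r,B \right)} = 10$ ($P{\left(r,B \right)} = 5 - -5 = 5 + 5 = 10$)
$Q = -8$ ($Q = \left(-3 - 1\right) 2 = \left(-4\right) 2 = -8$)
$w = -90$ ($w = 10 \left(-8 - 1\right) = 10 \left(-9\right) = -90$)
$T = -90$
$T + 2899 = -90 + 2899 = 2809$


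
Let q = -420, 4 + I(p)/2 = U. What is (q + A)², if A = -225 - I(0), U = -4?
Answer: 395641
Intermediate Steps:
I(p) = -16 (I(p) = -8 + 2*(-4) = -8 - 8 = -16)
A = -209 (A = -225 - 1*(-16) = -225 + 16 = -209)
(q + A)² = (-420 - 209)² = (-629)² = 395641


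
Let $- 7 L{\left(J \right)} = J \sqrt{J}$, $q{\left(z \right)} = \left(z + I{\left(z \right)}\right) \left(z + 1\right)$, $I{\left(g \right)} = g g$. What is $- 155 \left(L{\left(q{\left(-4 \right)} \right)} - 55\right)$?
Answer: $8525 - \frac{33480 i}{7} \approx 8525.0 - 4782.9 i$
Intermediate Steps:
$I{\left(g \right)} = g^{2}$
$q{\left(z \right)} = \left(1 + z\right) \left(z + z^{2}\right)$ ($q{\left(z \right)} = \left(z + z^{2}\right) \left(z + 1\right) = \left(z + z^{2}\right) \left(1 + z\right) = \left(1 + z\right) \left(z + z^{2}\right)$)
$L{\left(J \right)} = - \frac{J^{\frac{3}{2}}}{7}$ ($L{\left(J \right)} = - \frac{J \sqrt{J}}{7} = - \frac{J^{\frac{3}{2}}}{7}$)
$- 155 \left(L{\left(q{\left(-4 \right)} \right)} - 55\right) = - 155 \left(- \frac{\left(- 4 \left(1 + \left(-4\right)^{2} + 2 \left(-4\right)\right)\right)^{\frac{3}{2}}}{7} - 55\right) = - 155 \left(- \frac{\left(- 4 \left(1 + 16 - 8\right)\right)^{\frac{3}{2}}}{7} - 55\right) = - 155 \left(- \frac{\left(\left(-4\right) 9\right)^{\frac{3}{2}}}{7} - 55\right) = - 155 \left(- \frac{\left(-36\right)^{\frac{3}{2}}}{7} - 55\right) = - 155 \left(- \frac{\left(-216\right) i}{7} - 55\right) = - 155 \left(\frac{216 i}{7} - 55\right) = - 155 \left(-55 + \frac{216 i}{7}\right) = 8525 - \frac{33480 i}{7}$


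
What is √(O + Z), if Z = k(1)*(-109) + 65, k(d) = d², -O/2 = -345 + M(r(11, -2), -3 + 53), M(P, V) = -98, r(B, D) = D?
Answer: √842 ≈ 29.017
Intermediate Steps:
O = 886 (O = -2*(-345 - 98) = -2*(-443) = 886)
Z = -44 (Z = 1²*(-109) + 65 = 1*(-109) + 65 = -109 + 65 = -44)
√(O + Z) = √(886 - 44) = √842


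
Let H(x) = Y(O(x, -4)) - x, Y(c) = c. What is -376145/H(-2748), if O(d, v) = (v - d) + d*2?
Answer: 376145/4 ≈ 94036.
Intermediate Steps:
O(d, v) = d + v (O(d, v) = (v - d) + 2*d = d + v)
H(x) = -4 (H(x) = (x - 4) - x = (-4 + x) - x = -4)
-376145/H(-2748) = -376145/(-4) = -376145*(-¼) = 376145/4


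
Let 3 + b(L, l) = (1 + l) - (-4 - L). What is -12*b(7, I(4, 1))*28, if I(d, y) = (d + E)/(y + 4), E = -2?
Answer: -15792/5 ≈ -3158.4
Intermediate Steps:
I(d, y) = (-2 + d)/(4 + y) (I(d, y) = (d - 2)/(y + 4) = (-2 + d)/(4 + y))
b(L, l) = 2 + L + l (b(L, l) = -3 + ((1 + l) - (-4 - L)) = -3 + ((1 + l) + (4 + L)) = -3 + (5 + L + l) = 2 + L + l)
-12*b(7, I(4, 1))*28 = -12*(2 + 7 + (-2 + 4)/(4 + 1))*28 = -12*(2 + 7 + 2/5)*28 = -12*47/5*28 = -564/5*28 = -15792/5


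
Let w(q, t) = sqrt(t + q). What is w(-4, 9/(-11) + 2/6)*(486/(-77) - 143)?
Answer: -22994*I*sqrt(1221)/2541 ≈ -316.2*I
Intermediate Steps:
w(q, t) = sqrt(q + t)
w(-4, 9/(-11) + 2/6)*(486/(-77) - 143) = sqrt(-4 + (9/(-11) + 2/6))*(486/(-77) - 143) = sqrt(-4 + (9*(-1/11) + 2*(1/6)))*(486*(-1/77) - 143) = sqrt(-4 + (-9/11 + 1/3))*(-486/77 - 143) = sqrt(-4 - 16/33)*(-11497/77) = sqrt(-148/33)*(-11497/77) = (2*I*sqrt(1221)/33)*(-11497/77) = -22994*I*sqrt(1221)/2541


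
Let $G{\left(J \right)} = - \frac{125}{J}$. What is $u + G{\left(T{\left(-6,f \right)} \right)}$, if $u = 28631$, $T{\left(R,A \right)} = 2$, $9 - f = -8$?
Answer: $\frac{57137}{2} \approx 28569.0$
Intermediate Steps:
$f = 17$ ($f = 9 - -8 = 9 + 8 = 17$)
$u + G{\left(T{\left(-6,f \right)} \right)} = 28631 - \frac{125}{2} = \frac{57137}{2}$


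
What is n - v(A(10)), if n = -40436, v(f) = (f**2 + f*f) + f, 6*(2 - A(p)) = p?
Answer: -363929/9 ≈ -40437.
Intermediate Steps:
A(p) = 2 - p/6
v(f) = f + 2*f**2 (v(f) = (f**2 + f**2) + f = 2*f**2 + f = f + 2*f**2)
n - v(A(10)) = -40436 - (2 - 1/6*10)*(1 + 2*(2 - 1/6*10)) = -40436 - (2 - 5/3)*(1 + 2*(2 - 5/3)) = -40436 - (1 + 2*(1/3))/3 = -40436 - (1 + 2/3)/3 = -40436 - 5/(3*3) = -40436 - 1*5/9 = -40436 - 5/9 = -363929/9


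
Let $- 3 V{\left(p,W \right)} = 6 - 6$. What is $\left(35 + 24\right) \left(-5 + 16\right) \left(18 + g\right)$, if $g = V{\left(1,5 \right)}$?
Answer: $11682$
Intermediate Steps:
$V{\left(p,W \right)} = 0$ ($V{\left(p,W \right)} = - \frac{6 - 6}{3} = \left(- \frac{1}{3}\right) 0 = 0$)
$g = 0$
$\left(35 + 24\right) \left(-5 + 16\right) \left(18 + g\right) = \left(35 + 24\right) \left(-5 + 16\right) \left(18 + 0\right) = 59 \cdot 11 \cdot 18 = 59 \cdot 198 = 11682$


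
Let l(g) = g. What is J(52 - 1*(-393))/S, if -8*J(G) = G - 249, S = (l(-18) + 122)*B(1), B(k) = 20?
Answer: -49/4160 ≈ -0.011779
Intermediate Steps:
S = 2080 (S = (-18 + 122)*20 = 104*20 = 2080)
J(G) = 249/8 - G/8 (J(G) = -(G - 249)/8 = -(-249 + G)/8 = 249/8 - G/8)
J(52 - 1*(-393))/S = (249/8 - (52 - 1*(-393))/8)/2080 = (249/8 - (52 + 393)/8)*(1/2080) = (249/8 - 1/8*445)*(1/2080) = (249/8 - 445/8)*(1/2080) = -49/2*1/2080 = -49/4160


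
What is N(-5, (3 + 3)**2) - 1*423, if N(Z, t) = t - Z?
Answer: -382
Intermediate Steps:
N(-5, (3 + 3)**2) - 1*423 = ((3 + 3)**2 - 1*(-5)) - 1*423 = (6**2 + 5) - 423 = (36 + 5) - 423 = 41 - 423 = -382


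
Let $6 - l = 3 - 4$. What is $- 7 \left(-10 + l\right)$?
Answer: $21$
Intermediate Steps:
$l = 7$ ($l = 6 - \left(3 - 4\right) = 6 - -1 = 6 + 1 = 7$)
$- 7 \left(-10 + l\right) = - 7 \left(-10 + 7\right) = \left(-7\right) \left(-3\right) = 21$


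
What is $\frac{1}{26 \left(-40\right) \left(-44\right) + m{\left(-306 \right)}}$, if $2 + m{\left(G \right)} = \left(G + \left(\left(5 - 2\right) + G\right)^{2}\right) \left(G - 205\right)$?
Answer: $- \frac{1}{46712275} \approx -2.1408 \cdot 10^{-8}$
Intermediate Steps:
$m{\left(G \right)} = -2 + \left(-205 + G\right) \left(G + \left(3 + G\right)^{2}\right)$ ($m{\left(G \right)} = -2 + \left(G + \left(\left(5 - 2\right) + G\right)^{2}\right) \left(G - 205\right) = -2 + \left(G + \left(3 + G\right)^{2}\right) \left(-205 + G\right) = -2 + \left(-205 + G\right) \left(G + \left(3 + G\right)^{2}\right)$)
$\frac{1}{26 \left(-40\right) \left(-44\right) + m{\left(-306 \right)}} = \frac{1}{26 \left(-40\right) \left(-44\right) - \left(-434509 + 18539928 + 28652616\right)} = \frac{1}{\left(-1040\right) \left(-44\right) - 46758035} = \frac{1}{45760 - 46758035} = \frac{1}{-46712275} = - \frac{1}{46712275}$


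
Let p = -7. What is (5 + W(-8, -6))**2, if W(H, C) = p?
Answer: 4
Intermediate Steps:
W(H, C) = -7
(5 + W(-8, -6))**2 = (5 - 7)**2 = (-2)**2 = 4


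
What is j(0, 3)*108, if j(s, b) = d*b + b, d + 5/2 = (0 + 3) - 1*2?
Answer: -162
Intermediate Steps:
d = -3/2 (d = -5/2 + ((0 + 3) - 1*2) = -5/2 + (3 - 2) = -5/2 + 1 = -3/2 ≈ -1.5000)
j(s, b) = -b/2 (j(s, b) = -3*b/2 + b = -b/2)
j(0, 3)*108 = -1/2*3*108 = -3/2*108 = -162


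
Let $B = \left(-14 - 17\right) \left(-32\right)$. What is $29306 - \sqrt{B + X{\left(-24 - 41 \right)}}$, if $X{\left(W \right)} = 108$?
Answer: $29306 - 10 \sqrt{11} \approx 29273.0$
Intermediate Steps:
$B = 992$ ($B = \left(-31\right) \left(-32\right) = 992$)
$29306 - \sqrt{B + X{\left(-24 - 41 \right)}} = 29306 - \sqrt{992 + 108} = 29306 - \sqrt{1100} = 29306 - 10 \sqrt{11}$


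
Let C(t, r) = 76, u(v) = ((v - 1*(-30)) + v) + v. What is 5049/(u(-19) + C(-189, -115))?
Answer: 5049/49 ≈ 103.04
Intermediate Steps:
u(v) = 30 + 3*v (u(v) = ((v + 30) + v) + v = ((30 + v) + v) + v = (30 + 2*v) + v = 30 + 3*v)
5049/(u(-19) + C(-189, -115)) = 5049/((30 + 3*(-19)) + 76) = 5049/((30 - 57) + 76) = 5049/(-27 + 76) = 5049/49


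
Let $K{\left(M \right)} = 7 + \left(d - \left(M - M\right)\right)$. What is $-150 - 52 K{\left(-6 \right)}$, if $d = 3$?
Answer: $-670$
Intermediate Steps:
$K{\left(M \right)} = 10$ ($K{\left(M \right)} = 7 + \left(3 - \left(M - M\right)\right) = 7 + \left(3 - 0\right) = 7 + \left(3 + 0\right) = 7 + 3 = 10$)
$-150 - 52 K{\left(-6 \right)} = -150 - 520 = -670$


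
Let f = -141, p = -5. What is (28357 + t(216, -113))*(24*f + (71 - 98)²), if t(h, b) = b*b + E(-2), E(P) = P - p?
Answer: -109197495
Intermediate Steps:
E(P) = 5 + P (E(P) = P - 1*(-5) = P + 5 = 5 + P)
t(h, b) = 3 + b² (t(h, b) = b*b + (5 - 2) = b² + 3 = 3 + b²)
(28357 + t(216, -113))*(24*f + (71 - 98)²) = (28357 + (3 + (-113)²))*(24*(-141) + (71 - 98)²) = (28357 + (3 + 12769))*(-3384 + (-27)²) = (28357 + 12772)*(-3384 + 729) = 41129*(-2655) = -109197495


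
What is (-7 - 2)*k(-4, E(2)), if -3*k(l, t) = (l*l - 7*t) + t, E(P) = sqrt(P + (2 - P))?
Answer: 48 - 18*sqrt(2) ≈ 22.544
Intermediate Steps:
E(P) = sqrt(2)
k(l, t) = 2*t - l**2/3 (k(l, t) = -((l*l - 7*t) + t)/3 = -((l**2 - 7*t) + t)/3 = -(l**2 - 6*t)/3 = 2*t - l**2/3)
(-7 - 2)*k(-4, E(2)) = (-7 - 2)*(2*sqrt(2) - 1/3*(-4)**2) = -9*(2*sqrt(2) - 1/3*16) = -9*(2*sqrt(2) - 16/3) = -9*(-16/3 + 2*sqrt(2)) = 48 - 18*sqrt(2)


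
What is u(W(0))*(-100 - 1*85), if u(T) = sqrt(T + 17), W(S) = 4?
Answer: -185*sqrt(21) ≈ -847.78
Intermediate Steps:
u(T) = sqrt(17 + T)
u(W(0))*(-100 - 1*85) = sqrt(17 + 4)*(-100 - 1*85) = sqrt(21)*(-100 - 85) = sqrt(21)*(-185) = -185*sqrt(21)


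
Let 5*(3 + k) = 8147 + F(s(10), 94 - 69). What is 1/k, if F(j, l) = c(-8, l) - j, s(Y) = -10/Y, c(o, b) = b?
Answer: 5/8158 ≈ 0.00061290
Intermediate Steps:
F(j, l) = l - j
k = 8158/5 (k = -3 + (8147 + ((94 - 69) - (-10)/10))/5 = -3 + (8147 + (25 - (-10)/10))/5 = -3 + (8147 + (25 - 1*(-1)))/5 = -3 + (8147 + (25 + 1))/5 = -3 + (8147 + 26)/5 = -3 + (1/5)*8173 = -3 + 8173/5 = 8158/5 ≈ 1631.6)
1/k = 1/(8158/5) = 5/8158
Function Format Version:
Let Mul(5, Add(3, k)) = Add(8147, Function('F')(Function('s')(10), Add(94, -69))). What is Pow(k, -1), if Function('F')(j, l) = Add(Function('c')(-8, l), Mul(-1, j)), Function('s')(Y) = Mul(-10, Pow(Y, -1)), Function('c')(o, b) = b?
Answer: Rational(5, 8158) ≈ 0.00061290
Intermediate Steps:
Function('F')(j, l) = Add(l, Mul(-1, j))
k = Rational(8158, 5) (k = Add(-3, Mul(Rational(1, 5), Add(8147, Add(Add(94, -69), Mul(-1, Mul(-10, Pow(10, -1))))))) = Add(-3, Mul(Rational(1, 5), Add(8147, Add(25, Mul(-1, Mul(-10, Rational(1, 10))))))) = Add(-3, Mul(Rational(1, 5), Add(8147, Add(25, Mul(-1, -1))))) = Add(-3, Mul(Rational(1, 5), Add(8147, Add(25, 1)))) = Add(-3, Mul(Rational(1, 5), Add(8147, 26))) = Add(-3, Mul(Rational(1, 5), 8173)) = Add(-3, Rational(8173, 5)) = Rational(8158, 5) ≈ 1631.6)
Pow(k, -1) = Pow(Rational(8158, 5), -1) = Rational(5, 8158)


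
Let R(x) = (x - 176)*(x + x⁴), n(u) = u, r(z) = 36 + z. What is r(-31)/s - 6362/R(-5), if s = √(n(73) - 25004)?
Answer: 3181/56110 - 5*I*√24931/24931 ≈ 0.056692 - 0.031667*I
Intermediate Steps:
R(x) = (-176 + x)*(x + x⁴)
s = I*√24931 (s = √(73 - 25004) = √(-24931) = I*√24931 ≈ 157.9*I)
r(-31)/s - 6362/R(-5) = (36 - 31)/((I*√24931)) - 6362*(-1/(5*(-176 - 5 + (-5)⁴ - 176*(-5)³))) = 5*(-I*√24931/24931) - 6362*(-1/(5*(-176 - 5 + 625 - 176*(-125)))) = -5*I*√24931/24931 - 6362*(-1/(5*(-176 - 5 + 625 + 22000))) = -5*I*√24931/24931 - 6362/((-5*22444)) = -5*I*√24931/24931 - 6362/(-112220) = -5*I*√24931/24931 - 6362*(-1/112220) = -5*I*√24931/24931 + 3181/56110 = 3181/56110 - 5*I*√24931/24931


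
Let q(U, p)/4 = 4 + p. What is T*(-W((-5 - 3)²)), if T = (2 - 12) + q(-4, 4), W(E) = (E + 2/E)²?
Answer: -46182411/512 ≈ -90200.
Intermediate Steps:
q(U, p) = 16 + 4*p (q(U, p) = 4*(4 + p) = 16 + 4*p)
T = 22 (T = (2 - 12) + (16 + 4*4) = -10 + (16 + 16) = -10 + 32 = 22)
T*(-W((-5 - 3)²)) = 22*(-(2 + ((-5 - 3)²)²)²/((-5 - 3)²)²) = 22*(-(2 + ((-8)²)²)²/((-8)²)²) = 22*(-(2 + 64²)²/64²) = 22*(-(2 + 4096)²/4096) = 22*(-4098²/4096) = 22*(-16793604/4096) = 22*(-1*4198401/1024) = 22*(-4198401/1024) = -46182411/512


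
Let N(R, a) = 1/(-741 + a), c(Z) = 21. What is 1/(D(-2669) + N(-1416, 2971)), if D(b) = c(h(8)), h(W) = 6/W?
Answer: 2230/46831 ≈ 0.047618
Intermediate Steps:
D(b) = 21
1/(D(-2669) + N(-1416, 2971)) = 1/(21 + 1/(-741 + 2971)) = 1/(21 + 1/2230) = 1/(46831/2230) = 2230/46831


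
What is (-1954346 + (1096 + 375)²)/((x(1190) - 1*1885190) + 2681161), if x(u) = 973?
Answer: 209495/796944 ≈ 0.26287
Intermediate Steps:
(-1954346 + (1096 + 375)²)/((x(1190) - 1*1885190) + 2681161) = (-1954346 + (1096 + 375)²)/((973 - 1*1885190) + 2681161) = (-1954346 + 1471²)/((973 - 1885190) + 2681161) = (-1954346 + 2163841)/(-1884217 + 2681161) = 209495/796944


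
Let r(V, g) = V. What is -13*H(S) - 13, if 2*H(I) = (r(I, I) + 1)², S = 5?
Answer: -247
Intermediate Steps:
H(I) = (1 + I)²/2 (H(I) = (I + 1)²/2 = (1 + I)²/2)
-13*H(S) - 13 = -13*(1 + 5)²/2 - 13 = -13*6²/2 - 13 = -13*36/2 - 13 = -13*18 - 13 = -234 - 13 = -247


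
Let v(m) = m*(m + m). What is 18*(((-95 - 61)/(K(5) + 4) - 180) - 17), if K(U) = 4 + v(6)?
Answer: -35811/10 ≈ -3581.1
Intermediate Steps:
v(m) = 2*m² (v(m) = m*(2*m) = 2*m²)
K(U) = 76 (K(U) = 4 + 2*6² = 4 + 2*36 = 4 + 72 = 76)
18*(((-95 - 61)/(K(5) + 4) - 180) - 17) = 18*(((-95 - 61)/(76 + 4) - 180) - 17) = 18*((-156/80 - 180) - 17) = 18*((-156*1/80 - 180) - 17) = 18*((-39/20 - 180) - 17) = 18*(-3639/20 - 17) = 18*(-3979/20) = -35811/10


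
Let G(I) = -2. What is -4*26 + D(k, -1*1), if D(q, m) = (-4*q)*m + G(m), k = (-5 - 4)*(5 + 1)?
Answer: -322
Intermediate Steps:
k = -54 (k = -9*6 = -54)
D(q, m) = -2 - 4*m*q (D(q, m) = (-4*q)*m - 2 = -4*m*q - 2 = -2 - 4*m*q)
-4*26 + D(k, -1*1) = -4*26 + (-2 - 4*(-1*1)*(-54)) = -104 + (-2 - 4*(-1)*(-54)) = -104 + (-2 - 216) = -104 - 218 = -322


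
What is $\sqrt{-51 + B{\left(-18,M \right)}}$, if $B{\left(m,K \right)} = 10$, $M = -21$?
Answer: $i \sqrt{41} \approx 6.4031 i$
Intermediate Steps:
$\sqrt{-51 + B{\left(-18,M \right)}} = \sqrt{-51 + 10} = \sqrt{-41} = i \sqrt{41}$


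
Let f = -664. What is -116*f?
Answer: 77024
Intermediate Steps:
-116*f = -116*(-664) = 77024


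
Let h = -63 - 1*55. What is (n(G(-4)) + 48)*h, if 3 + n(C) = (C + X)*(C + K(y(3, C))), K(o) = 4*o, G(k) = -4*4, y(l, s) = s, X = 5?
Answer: -109150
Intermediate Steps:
G(k) = -16
h = -118 (h = -63 - 55 = -118)
n(C) = -3 + 5*C*(5 + C) (n(C) = -3 + (C + 5)*(C + 4*C) = -3 + (5 + C)*(5*C) = -3 + 5*C*(5 + C))
(n(G(-4)) + 48)*h = ((-3 + 5*(-16)² + 25*(-16)) + 48)*(-118) = ((-3 + 5*256 - 400) + 48)*(-118) = ((-3 + 1280 - 400) + 48)*(-118) = (877 + 48)*(-118) = 925*(-118) = -109150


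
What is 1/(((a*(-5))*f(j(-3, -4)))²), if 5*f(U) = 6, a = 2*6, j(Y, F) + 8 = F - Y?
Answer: 1/5184 ≈ 0.00019290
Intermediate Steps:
j(Y, F) = -8 + F - Y (j(Y, F) = -8 + (F - Y) = -8 + F - Y)
a = 12
f(U) = 6/5 (f(U) = (⅕)*6 = 6/5)
1/(((a*(-5))*f(j(-3, -4)))²) = 1/(((12*(-5))*(6/5))²) = 1/((-60*6/5)²) = 1/((-72)²) = 1/5184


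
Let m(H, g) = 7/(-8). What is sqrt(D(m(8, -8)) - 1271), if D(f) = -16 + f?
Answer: I*sqrt(20606)/4 ≈ 35.887*I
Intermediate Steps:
m(H, g) = -7/8 (m(H, g) = 7*(-1/8) = -7/8)
sqrt(D(m(8, -8)) - 1271) = sqrt((-16 - 7/8) - 1271) = sqrt(-135/8 - 1271) = sqrt(-10303/8) = I*sqrt(20606)/4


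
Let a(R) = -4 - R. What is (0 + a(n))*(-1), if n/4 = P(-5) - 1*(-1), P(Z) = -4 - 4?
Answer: -24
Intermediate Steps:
P(Z) = -8
n = -28 (n = 4*(-8 - 1*(-1)) = 4*(-8 + 1) = 4*(-7) = -28)
(0 + a(n))*(-1) = (0 + (-4 - 1*(-28)))*(-1) = (0 + (-4 + 28))*(-1) = (0 + 24)*(-1) = 24*(-1) = -24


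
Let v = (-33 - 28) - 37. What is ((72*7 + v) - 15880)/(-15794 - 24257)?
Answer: 15474/40051 ≈ 0.38636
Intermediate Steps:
v = -98 (v = -61 - 37 = -98)
((72*7 + v) - 15880)/(-15794 - 24257) = ((72*7 - 98) - 15880)/(-15794 - 24257) = ((504 - 98) - 15880)/(-40051) = (406 - 15880)*(-1/40051) = -15474*(-1/40051) = 15474/40051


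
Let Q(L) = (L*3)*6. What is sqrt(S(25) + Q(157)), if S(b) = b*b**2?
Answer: sqrt(18451) ≈ 135.83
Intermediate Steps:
S(b) = b**3
Q(L) = 18*L (Q(L) = (3*L)*6 = 18*L)
sqrt(S(25) + Q(157)) = sqrt(25**3 + 18*157) = sqrt(15625 + 2826) = sqrt(18451)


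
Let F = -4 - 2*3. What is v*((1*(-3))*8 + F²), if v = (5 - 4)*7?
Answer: 532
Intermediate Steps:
F = -10 (F = -4 - 6 = -10)
v = 7 (v = 1*7 = 7)
v*((1*(-3))*8 + F²) = 7*((1*(-3))*8 + (-10)²) = 7*(-3*8 + 100) = 7*(-24 + 100) = 7*76 = 532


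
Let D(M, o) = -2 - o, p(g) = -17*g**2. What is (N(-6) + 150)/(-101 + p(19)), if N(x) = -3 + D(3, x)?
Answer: -151/6238 ≈ -0.024206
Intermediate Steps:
N(x) = -5 - x (N(x) = -3 + (-2 - x) = -5 - x)
(N(-6) + 150)/(-101 + p(19)) = ((-5 - 1*(-6)) + 150)/(-101 - 17*19**2) = ((-5 + 6) + 150)/(-101 - 17*361) = (1 + 150)/(-101 - 6137) = 151/(-6238) = 151*(-1/6238) = -151/6238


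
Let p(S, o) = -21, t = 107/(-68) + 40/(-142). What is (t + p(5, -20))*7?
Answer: -772415/4828 ≈ -159.99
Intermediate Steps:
t = -8957/4828 (t = 107*(-1/68) + 40*(-1/142) = -107/68 - 20/71 = -8957/4828 ≈ -1.8552)
(t + p(5, -20))*7 = (-8957/4828 - 21)*7 = -110345/4828*7 = -772415/4828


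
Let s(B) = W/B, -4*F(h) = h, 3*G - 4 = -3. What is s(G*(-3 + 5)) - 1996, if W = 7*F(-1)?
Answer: -15947/8 ≈ -1993.4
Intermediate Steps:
G = ⅓ (G = 4/3 + (⅓)*(-3) = 4/3 - 1 = ⅓ ≈ 0.33333)
F(h) = -h/4
W = 7/4 (W = 7*(-¼*(-1)) = 7*(¼) = 7/4 ≈ 1.7500)
s(B) = 7/(4*B)
s(G*(-3 + 5)) - 1996 = 7/(4*(((-3 + 5)/3))) - 1996 = 7/(4*(((⅓)*2))) - 1996 = 7/(4*(⅔)) - 1996 = (7/4)*(3/2) - 1996 = 21/8 - 1996 = -15947/8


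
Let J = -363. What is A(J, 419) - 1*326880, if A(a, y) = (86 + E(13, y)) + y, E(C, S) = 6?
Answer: -326369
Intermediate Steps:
A(a, y) = 92 + y (A(a, y) = (86 + 6) + y = 92 + y)
A(J, 419) - 1*326880 = (92 + 419) - 1*326880 = 511 - 326880 = -326369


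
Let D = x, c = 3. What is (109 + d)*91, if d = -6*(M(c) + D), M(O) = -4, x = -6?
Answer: 15379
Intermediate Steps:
D = -6
d = 60 (d = -6*(-4 - 6) = -6*(-10) = 60)
(109 + d)*91 = (109 + 60)*91 = 169*91 = 15379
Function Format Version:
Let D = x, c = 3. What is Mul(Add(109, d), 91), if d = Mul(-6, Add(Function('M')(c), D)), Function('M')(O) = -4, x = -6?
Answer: 15379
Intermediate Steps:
D = -6
d = 60 (d = Mul(-6, Add(-4, -6)) = Mul(-6, -10) = 60)
Mul(Add(109, d), 91) = Mul(Add(109, 60), 91) = Mul(169, 91) = 15379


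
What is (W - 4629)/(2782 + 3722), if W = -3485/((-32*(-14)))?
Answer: -2077277/2913792 ≈ -0.71291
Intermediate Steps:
W = -3485/448 ≈ -7.7790
(W - 4629)/(2782 + 3722) = (-3485/448 - 4629)/(2782 + 3722) = -2077277/448/6504 = -2077277/448*1/6504 = -2077277/2913792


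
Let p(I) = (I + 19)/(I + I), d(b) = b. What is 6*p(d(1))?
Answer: 60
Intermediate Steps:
p(I) = (19 + I)/(2*I) (p(I) = (19 + I)/((2*I)) = (19 + I)*(1/(2*I)) = (19 + I)/(2*I))
6*p(d(1)) = 6*((½)*(19 + 1)/1) = 6*((½)*1*20) = 6*10 = 60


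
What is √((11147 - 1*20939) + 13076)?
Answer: 2*√821 ≈ 57.306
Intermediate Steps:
√((11147 - 1*20939) + 13076) = √((11147 - 20939) + 13076) = √(-9792 + 13076) = √3284 = 2*√821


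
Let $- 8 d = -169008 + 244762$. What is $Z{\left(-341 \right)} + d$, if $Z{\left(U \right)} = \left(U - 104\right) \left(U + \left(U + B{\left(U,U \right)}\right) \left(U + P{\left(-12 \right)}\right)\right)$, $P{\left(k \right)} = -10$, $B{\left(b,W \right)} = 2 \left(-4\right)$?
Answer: $- \frac{217479117}{4} \approx -5.437 \cdot 10^{7}$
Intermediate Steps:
$B{\left(b,W \right)} = -8$
$Z{\left(U \right)} = \left(-104 + U\right) \left(U + \left(-10 + U\right) \left(-8 + U\right)\right)$ ($Z{\left(U \right)} = \left(U - 104\right) \left(U + \left(U - 8\right) \left(U - 10\right)\right) = \left(-104 + U\right) \left(U + \left(-8 + U\right) \left(-10 + U\right)\right) = \left(-104 + U\right) \left(U + \left(-10 + U\right) \left(-8 + U\right)\right)$)
$d = - \frac{37877}{4}$ ($d = - \frac{-169008 + 244762}{8} = \left(- \frac{1}{8}\right) 75754 = - \frac{37877}{4} \approx -9469.3$)
$Z{\left(-341 \right)} + d = \left(-8320 + \left(-341\right)^{3} - 121 \left(-341\right)^{2} + 1848 \left(-341\right)\right) - \frac{37877}{4} = \left(-8320 - 39651821 - 14070001 - 630168\right) - \frac{37877}{4} = -54360310 - \frac{37877}{4} = - \frac{217479117}{4}$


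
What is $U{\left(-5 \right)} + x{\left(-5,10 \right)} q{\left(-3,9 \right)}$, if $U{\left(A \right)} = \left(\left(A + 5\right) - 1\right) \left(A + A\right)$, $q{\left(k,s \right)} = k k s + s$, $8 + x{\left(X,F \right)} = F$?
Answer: $190$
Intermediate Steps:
$x{\left(X,F \right)} = -8 + F$
$q{\left(k,s \right)} = s + s k^{2}$ ($q{\left(k,s \right)} = k^{2} s + s = s k^{2} + s = s + s k^{2}$)
$U{\left(A \right)} = 2 A \left(4 + A\right)$ ($U{\left(A \right)} = \left(\left(5 + A\right) - 1\right) 2 A = \left(4 + A\right) 2 A = 2 A \left(4 + A\right)$)
$U{\left(-5 \right)} + x{\left(-5,10 \right)} q{\left(-3,9 \right)} = 2 \left(-5\right) \left(4 - 5\right) + \left(-8 + 10\right) 9 \left(1 + \left(-3\right)^{2}\right) = 2 \left(-5\right) \left(-1\right) + 2 \cdot 9 \left(1 + 9\right) = 10 + 2 \cdot 9 \cdot 10 = 10 + 2 \cdot 90 = 10 + 180 = 190$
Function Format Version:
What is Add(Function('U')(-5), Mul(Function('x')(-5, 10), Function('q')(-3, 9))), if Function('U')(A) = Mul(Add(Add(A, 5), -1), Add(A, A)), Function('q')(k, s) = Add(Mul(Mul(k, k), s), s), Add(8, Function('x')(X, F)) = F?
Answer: 190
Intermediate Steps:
Function('x')(X, F) = Add(-8, F)
Function('q')(k, s) = Add(s, Mul(s, Pow(k, 2))) (Function('q')(k, s) = Add(Mul(Pow(k, 2), s), s) = Add(Mul(s, Pow(k, 2)), s) = Add(s, Mul(s, Pow(k, 2))))
Function('U')(A) = Mul(2, A, Add(4, A)) (Function('U')(A) = Mul(Add(Add(5, A), -1), Mul(2, A)) = Mul(Add(4, A), Mul(2, A)) = Mul(2, A, Add(4, A)))
Add(Function('U')(-5), Mul(Function('x')(-5, 10), Function('q')(-3, 9))) = Add(Mul(2, -5, Add(4, -5)), Mul(Add(-8, 10), Mul(9, Add(1, Pow(-3, 2))))) = Add(Mul(2, -5, -1), Mul(2, Mul(9, Add(1, 9)))) = Add(10, Mul(2, Mul(9, 10))) = Add(10, Mul(2, 90)) = Add(10, 180) = 190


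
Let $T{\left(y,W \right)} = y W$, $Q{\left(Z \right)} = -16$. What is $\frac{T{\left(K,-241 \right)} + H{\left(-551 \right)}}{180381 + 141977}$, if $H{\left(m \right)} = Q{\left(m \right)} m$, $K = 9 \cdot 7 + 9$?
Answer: $- \frac{4268}{161179} \approx -0.02648$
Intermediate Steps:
$K = 72$ ($K = 63 + 9 = 72$)
$T{\left(y,W \right)} = W y$
$H{\left(m \right)} = - 16 m$
$\frac{T{\left(K,-241 \right)} + H{\left(-551 \right)}}{180381 + 141977} = \frac{\left(-241\right) 72 - -8816}{180381 + 141977} = \frac{-17352 + 8816}{322358} = \left(-8536\right) \frac{1}{322358} = - \frac{4268}{161179}$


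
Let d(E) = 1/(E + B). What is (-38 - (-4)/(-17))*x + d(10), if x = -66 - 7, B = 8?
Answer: 854117/306 ≈ 2791.2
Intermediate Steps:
d(E) = 1/(8 + E) (d(E) = 1/(E + 8) = 1/(8 + E))
x = -73
(-38 - (-4)/(-17))*x + d(10) = (-38 - (-4)/(-17))*(-73) + 1/(8 + 10) = (-38 - (-4)*(-1)/17)*(-73) + 1/18 = (-38 - 1*4/17)*(-73) + 1/18 = (-38 - 4/17)*(-73) + 1/18 = -650/17*(-73) + 1/18 = 47450/17 + 1/18 = 854117/306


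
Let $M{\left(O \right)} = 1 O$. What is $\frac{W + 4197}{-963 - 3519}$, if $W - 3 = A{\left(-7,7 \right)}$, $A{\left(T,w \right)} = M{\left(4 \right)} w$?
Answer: $- \frac{2114}{2241} \approx -0.94333$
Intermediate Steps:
$M{\left(O \right)} = O$
$A{\left(T,w \right)} = 4 w$
$W = 31$ ($W = 3 + 4 \cdot 7 = 3 + 28 = 31$)
$\frac{W + 4197}{-963 - 3519} = \frac{31 + 4197}{-963 - 3519} = \frac{4228}{-4482} = 4228 \left(- \frac{1}{4482}\right) = - \frac{2114}{2241}$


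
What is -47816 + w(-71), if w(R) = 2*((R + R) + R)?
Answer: -48242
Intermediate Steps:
w(R) = 6*R (w(R) = 2*(2*R + R) = 2*(3*R) = 6*R)
-47816 + w(-71) = -47816 + 6*(-71) = -47816 - 426 = -48242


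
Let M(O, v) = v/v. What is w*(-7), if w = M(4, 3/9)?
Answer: -7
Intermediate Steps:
M(O, v) = 1
w = 1
w*(-7) = 1*(-7) = -7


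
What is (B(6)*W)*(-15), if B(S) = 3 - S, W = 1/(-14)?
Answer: -45/14 ≈ -3.2143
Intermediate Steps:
W = -1/14 ≈ -0.071429
(B(6)*W)*(-15) = ((3 - 1*6)*(-1/14))*(-15) = ((3 - 6)*(-1/14))*(-15) = -3*(-1/14)*(-15) = (3/14)*(-15) = -45/14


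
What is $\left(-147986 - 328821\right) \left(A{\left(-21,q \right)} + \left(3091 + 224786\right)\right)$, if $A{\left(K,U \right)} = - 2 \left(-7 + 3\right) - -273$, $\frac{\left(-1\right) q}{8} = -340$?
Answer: $-108787331506$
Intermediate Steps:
$q = 2720$ ($q = \left(-8\right) \left(-340\right) = 2720$)
$A{\left(K,U \right)} = 281$ ($A{\left(K,U \right)} = \left(-2\right) \left(-4\right) + 273 = 8 + 273 = 281$)
$\left(-147986 - 328821\right) \left(A{\left(-21,q \right)} + \left(3091 + 224786\right)\right) = \left(-147986 - 328821\right) \left(281 + \left(3091 + 224786\right)\right) = - 476807 \left(281 + 227877\right) = \left(-476807\right) 228158 = -108787331506$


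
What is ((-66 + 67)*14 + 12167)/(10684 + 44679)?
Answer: 12181/55363 ≈ 0.22002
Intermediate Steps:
((-66 + 67)*14 + 12167)/(10684 + 44679) = (1*14 + 12167)/55363 = (14 + 12167)*(1/55363) = 12181*(1/55363) = 12181/55363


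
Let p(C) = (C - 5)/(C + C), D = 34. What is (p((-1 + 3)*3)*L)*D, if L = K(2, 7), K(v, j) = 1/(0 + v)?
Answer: 17/12 ≈ 1.4167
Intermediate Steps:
p(C) = (-5 + C)/(2*C) (p(C) = (-5 + C)/((2*C)) = (-5 + C)*(1/(2*C)) = (-5 + C)/(2*C))
K(v, j) = 1/v
L = ½ (L = 1/2 = ½ ≈ 0.50000)
(p((-1 + 3)*3)*L)*D = (((-5 + (-1 + 3)*3)/(2*(((-1 + 3)*3))))*(½))*34 = (((-5 + 2*3)/(2*((2*3))))*(½))*34 = (((½)*(-5 + 6)/6)*(½))*34 = (((½)*(⅙)*1)*(½))*34 = ((1/12)*(½))*34 = (1/24)*34 = 17/12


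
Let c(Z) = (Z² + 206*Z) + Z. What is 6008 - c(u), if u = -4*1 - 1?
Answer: 7018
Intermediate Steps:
u = -5 (u = -4 - 1 = -5)
c(Z) = Z² + 207*Z
6008 - c(u) = 6008 - (-5)*(207 - 5) = 6008 - (-5)*202 = 6008 - 1*(-1010) = 6008 + 1010 = 7018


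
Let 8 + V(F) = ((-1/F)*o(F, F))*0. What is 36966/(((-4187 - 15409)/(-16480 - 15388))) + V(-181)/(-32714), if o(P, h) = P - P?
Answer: 1605756457050/26710981 ≈ 60116.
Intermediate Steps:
o(P, h) = 0
V(F) = -8 (V(F) = -8 + (-1/F*0)*0 = -8 + 0*0 = -8 + 0 = -8)
36966/(((-4187 - 15409)/(-16480 - 15388))) + V(-181)/(-32714) = 36966/(((-4187 - 15409)/(-16480 - 15388))) - 8/(-32714) = 36966/((-19596/(-31868))) - 8*(-1/32714) = 36966/((-19596*(-1/31868))) + 4/16357 = 36966/(4899/7967) + 4/16357 = 36966*(7967/4899) + 4/16357 = 98169374/1633 + 4/16357 = 1605756457050/26710981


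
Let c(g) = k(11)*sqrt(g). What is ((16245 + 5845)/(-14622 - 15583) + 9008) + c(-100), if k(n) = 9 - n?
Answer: 54412910/6041 - 20*I ≈ 9007.3 - 20.0*I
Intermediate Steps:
c(g) = -2*sqrt(g) (c(g) = (9 - 1*11)*sqrt(g) = (9 - 11)*sqrt(g) = -2*sqrt(g))
((16245 + 5845)/(-14622 - 15583) + 9008) + c(-100) = ((16245 + 5845)/(-14622 - 15583) + 9008) - 20*I = (22090/(-30205) + 9008) - 20*I = (22090*(-1/30205) + 9008) - 20*I = (-4418/6041 + 9008) - 20*I = 54412910/6041 - 20*I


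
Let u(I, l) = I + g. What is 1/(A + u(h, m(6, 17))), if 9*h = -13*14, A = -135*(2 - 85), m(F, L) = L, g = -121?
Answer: 9/99574 ≈ 9.0385e-5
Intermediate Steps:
A = 11205 (A = -135*(-83) = 11205)
h = -182/9 (h = (-13*14)/9 = (⅑)*(-182) = -182/9 ≈ -20.222)
u(I, l) = -121 + I (u(I, l) = I - 121 = -121 + I)
1/(A + u(h, m(6, 17))) = 1/(11205 + (-121 - 182/9)) = 1/(11205 - 1271/9) = 1/(99574/9) = 9/99574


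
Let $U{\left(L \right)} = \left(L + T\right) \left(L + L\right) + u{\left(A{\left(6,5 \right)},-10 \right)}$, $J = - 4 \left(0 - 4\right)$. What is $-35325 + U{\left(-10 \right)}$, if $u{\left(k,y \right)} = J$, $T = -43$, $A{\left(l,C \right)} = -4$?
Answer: $-34249$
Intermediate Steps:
$J = 16$ ($J = \left(-4\right) \left(-4\right) = 16$)
$u{\left(k,y \right)} = 16$
$U{\left(L \right)} = 16 + 2 L \left(-43 + L\right)$ ($U{\left(L \right)} = \left(L - 43\right) \left(L + L\right) + 16 = \left(-43 + L\right) 2 L + 16 = 2 L \left(-43 + L\right) + 16 = 16 + 2 L \left(-43 + L\right)$)
$-35325 + U{\left(-10 \right)} = -35325 + \left(16 - -860 + 2 \left(-10\right)^{2}\right) = -35325 + \left(16 + 860 + 2 \cdot 100\right) = -35325 + \left(16 + 860 + 200\right) = -35325 + 1076 = -34249$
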